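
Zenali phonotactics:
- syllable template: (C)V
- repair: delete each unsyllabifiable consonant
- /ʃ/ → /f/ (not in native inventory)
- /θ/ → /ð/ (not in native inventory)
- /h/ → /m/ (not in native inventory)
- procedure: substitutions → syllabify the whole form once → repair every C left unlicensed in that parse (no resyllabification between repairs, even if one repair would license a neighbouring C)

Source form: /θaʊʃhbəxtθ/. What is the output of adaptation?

ðaʊbə

Substitution: /θ/ → /ð/, /ʃ/ → /f/, /h/ → /m/, giving /ðaʊfmbəxtð/.
Under (C)V, the unsyllabifiable consonants are /f/, /m/, /x/, /t/, /ð/ (no codas are permitted; onsets are limited to one consonant).
Deleting the stranded consonants removes /f/, /m/, /x/, /t/, /ð/.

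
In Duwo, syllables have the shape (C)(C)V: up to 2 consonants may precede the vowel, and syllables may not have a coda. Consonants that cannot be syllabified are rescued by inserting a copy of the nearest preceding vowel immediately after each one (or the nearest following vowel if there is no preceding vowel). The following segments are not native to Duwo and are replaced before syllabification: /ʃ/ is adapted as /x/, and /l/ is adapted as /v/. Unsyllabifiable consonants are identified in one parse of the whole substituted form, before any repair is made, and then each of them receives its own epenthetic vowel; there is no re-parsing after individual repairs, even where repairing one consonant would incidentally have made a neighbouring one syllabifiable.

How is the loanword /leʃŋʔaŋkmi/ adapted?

vexeŋʔaŋakmi

Substitution: /l/ → /v/, /ʃ/ → /x/, giving /vexŋʔaŋkmi/.
Under (C)(C)V, the unsyllabifiable consonants are /x/, /ŋ/ (no codas are permitted; onsets may contain at most 2 consonants).
Inserting the epenthetic vowel yields /x/ → /xe/, /ŋ/ → /ŋa/.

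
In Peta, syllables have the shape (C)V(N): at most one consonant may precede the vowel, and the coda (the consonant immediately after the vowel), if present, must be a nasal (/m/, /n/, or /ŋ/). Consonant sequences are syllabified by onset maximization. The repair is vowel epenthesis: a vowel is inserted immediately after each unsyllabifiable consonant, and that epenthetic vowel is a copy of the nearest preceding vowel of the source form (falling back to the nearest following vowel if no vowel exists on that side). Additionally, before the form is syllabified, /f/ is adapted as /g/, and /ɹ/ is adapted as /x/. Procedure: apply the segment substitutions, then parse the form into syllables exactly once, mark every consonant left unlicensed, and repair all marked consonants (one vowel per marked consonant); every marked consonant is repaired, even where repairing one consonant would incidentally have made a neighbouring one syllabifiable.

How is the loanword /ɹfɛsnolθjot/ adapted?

Substitution: /ɹ/ → /x/, /f/ → /g/, giving /xgɛsnolθjot/.
The consonants /x/, /s/, /l/, /θ/, /t/ cannot be parsed into a legal (C)V(N) syllable (only a nasal (/m/, /n/, or /ŋ/) is licensed in coda position; onsets are limited to one consonant).
Each unlicensed consonant becomes the onset of a new syllable: /x/ → /xɛ/, /s/ → /sɛ/, /l/ → /lo/, /θ/ → /θo/, /t/ → /to/.

xɛgɛsɛnoloθojoto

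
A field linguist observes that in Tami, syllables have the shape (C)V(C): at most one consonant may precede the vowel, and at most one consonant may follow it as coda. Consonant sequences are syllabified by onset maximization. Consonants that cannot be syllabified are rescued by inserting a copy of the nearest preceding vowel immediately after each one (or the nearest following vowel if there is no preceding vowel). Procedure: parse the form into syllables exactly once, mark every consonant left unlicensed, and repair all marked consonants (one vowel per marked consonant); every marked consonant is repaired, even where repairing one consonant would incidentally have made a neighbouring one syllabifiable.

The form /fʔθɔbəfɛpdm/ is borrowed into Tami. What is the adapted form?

fɔʔɔθɔbəfɛpdɛmɛ

Syllabifying with onset maximization leaves /f/, /ʔ/, /d/, /m/ stranded (at most one coda consonant is licensed; onsets are limited to one consonant).
Each unlicensed consonant becomes the onset of a new syllable: /f/ → /fɔ/, /ʔ/ → /ʔɔ/, /d/ → /dɛ/, /m/ → /mɛ/.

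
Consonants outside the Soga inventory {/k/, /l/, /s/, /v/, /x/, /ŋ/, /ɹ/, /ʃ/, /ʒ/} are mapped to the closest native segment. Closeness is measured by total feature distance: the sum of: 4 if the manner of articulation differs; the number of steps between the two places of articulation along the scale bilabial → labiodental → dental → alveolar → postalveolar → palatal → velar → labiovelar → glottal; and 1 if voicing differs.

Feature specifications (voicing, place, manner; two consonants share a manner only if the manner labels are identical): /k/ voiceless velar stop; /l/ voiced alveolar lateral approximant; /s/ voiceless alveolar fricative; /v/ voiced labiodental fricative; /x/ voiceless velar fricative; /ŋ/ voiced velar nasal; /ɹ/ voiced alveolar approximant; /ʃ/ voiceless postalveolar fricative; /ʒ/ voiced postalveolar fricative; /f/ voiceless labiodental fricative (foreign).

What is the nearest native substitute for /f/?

/v/ is closest: same manner (fricative), place distance 0 (labiodental→labiodental), voicing differs (+1); total 1. Next closest is /s/ at distance 2.

v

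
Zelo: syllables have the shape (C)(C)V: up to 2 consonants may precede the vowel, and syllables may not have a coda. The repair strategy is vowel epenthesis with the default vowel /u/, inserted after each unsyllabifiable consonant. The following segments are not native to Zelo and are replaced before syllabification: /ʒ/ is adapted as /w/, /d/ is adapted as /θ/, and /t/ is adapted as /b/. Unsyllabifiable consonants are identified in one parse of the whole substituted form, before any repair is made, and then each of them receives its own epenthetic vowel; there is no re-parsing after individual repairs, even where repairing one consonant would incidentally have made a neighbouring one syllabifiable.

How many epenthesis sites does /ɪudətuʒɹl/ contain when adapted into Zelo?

3

After substitution the input is /ɪuθəbuwɹl/.
The unsyllabifiable consonants are /w/, /ɹ/, /l/; each receives one epenthetic vowel.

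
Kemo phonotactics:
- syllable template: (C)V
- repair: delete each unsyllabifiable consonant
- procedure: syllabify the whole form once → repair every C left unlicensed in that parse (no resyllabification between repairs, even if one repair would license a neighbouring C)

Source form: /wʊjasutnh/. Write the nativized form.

wʊjasu

Syllabifying with onset maximization leaves /t/, /n/, /h/ stranded (no codas are permitted; onsets are limited to one consonant).
Deleting the stranded consonants removes /t/, /n/, /h/.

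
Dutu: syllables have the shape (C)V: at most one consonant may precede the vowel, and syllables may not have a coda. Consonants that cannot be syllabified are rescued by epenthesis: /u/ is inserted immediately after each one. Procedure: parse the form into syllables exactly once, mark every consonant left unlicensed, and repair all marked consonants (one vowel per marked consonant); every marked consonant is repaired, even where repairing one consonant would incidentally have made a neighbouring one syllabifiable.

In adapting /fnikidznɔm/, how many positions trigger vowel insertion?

4

The unsyllabifiable consonants are /f/, /d/, /z/, /m/; each receives one epenthetic vowel.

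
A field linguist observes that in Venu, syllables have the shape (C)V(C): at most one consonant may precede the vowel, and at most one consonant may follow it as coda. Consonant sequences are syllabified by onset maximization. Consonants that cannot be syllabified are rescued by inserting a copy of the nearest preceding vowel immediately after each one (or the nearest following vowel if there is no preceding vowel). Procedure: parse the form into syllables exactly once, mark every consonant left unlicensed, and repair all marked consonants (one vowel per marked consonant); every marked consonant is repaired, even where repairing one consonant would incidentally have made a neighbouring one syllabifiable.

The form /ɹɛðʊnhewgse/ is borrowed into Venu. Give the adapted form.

Syllabifying with onset maximization leaves /g/ stranded (at most one coda consonant is licensed; onsets are limited to one consonant).
Inserting the epenthetic vowel yields /g/ → /ge/.

ɹɛðʊnhewgese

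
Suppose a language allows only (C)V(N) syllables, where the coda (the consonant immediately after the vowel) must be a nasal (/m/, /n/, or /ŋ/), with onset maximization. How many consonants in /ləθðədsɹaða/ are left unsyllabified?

3

Syllabifying with onset maximization leaves /θ/, /d/, /s/ stranded (only a nasal (/m/, /n/, or /ŋ/) is licensed in coda position; onsets are limited to one consonant).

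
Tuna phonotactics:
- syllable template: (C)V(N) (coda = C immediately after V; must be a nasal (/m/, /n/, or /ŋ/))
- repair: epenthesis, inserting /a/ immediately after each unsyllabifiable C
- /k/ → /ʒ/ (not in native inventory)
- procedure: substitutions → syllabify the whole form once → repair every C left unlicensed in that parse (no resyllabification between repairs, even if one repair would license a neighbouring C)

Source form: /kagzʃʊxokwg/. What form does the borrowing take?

ʒagazaʃʊxoʒawaga

Substitution: /k/ → /ʒ/, giving /ʒagzʃʊxoʒwg/.
Under (C)V(N), the unsyllabifiable consonants are /g/, /z/, /ʒ/, /w/, /g/ (only a nasal (/m/, /n/, or /ŋ/) is licensed in coda position; onsets are limited to one consonant).
Each unlicensed consonant becomes the onset of a new syllable: /g/ → /ga/, /z/ → /za/, /ʒ/ → /ʒa/, /w/ → /wa/, /g/ → /ga/.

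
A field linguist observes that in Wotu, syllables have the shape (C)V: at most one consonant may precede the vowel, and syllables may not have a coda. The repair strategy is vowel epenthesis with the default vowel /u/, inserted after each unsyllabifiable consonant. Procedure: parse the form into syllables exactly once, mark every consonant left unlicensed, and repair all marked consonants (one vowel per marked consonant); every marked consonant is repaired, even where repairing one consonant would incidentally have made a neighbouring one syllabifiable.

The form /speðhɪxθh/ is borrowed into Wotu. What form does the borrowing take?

supeðuhɪxuθuhu

Under (C)V, the unsyllabifiable consonants are /s/, /ð/, /x/, /θ/, /h/ (no codas are permitted; onsets are limited to one consonant).
Epenthesis after each stranded consonant: /s/ → /su/, /ð/ → /ðu/, /x/ → /xu/, /θ/ → /θu/, /h/ → /hu/.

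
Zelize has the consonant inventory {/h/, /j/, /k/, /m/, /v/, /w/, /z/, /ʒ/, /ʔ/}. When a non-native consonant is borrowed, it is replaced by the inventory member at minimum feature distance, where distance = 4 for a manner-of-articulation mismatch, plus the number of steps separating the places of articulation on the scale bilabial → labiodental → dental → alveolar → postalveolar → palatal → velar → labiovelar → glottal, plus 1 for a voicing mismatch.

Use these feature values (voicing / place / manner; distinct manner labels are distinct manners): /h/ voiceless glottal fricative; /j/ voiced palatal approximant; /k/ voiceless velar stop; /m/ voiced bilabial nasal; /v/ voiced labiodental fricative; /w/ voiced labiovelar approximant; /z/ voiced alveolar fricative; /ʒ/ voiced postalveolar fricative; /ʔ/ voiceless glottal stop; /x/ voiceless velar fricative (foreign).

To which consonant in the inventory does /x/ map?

/h/ is closest: same manner (fricative), place distance 2 (velar→glottal), same voicing; total 2. Next closest is /ʒ/ at distance 3.

h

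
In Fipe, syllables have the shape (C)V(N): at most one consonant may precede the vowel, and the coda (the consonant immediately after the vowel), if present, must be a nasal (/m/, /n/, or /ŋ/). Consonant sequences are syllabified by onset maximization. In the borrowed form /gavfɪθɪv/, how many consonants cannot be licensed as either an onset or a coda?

Under (C)V(N), the unsyllabifiable consonants are /v/, /v/ (only a nasal (/m/, /n/, or /ŋ/) is licensed in coda position; onsets are limited to one consonant).

2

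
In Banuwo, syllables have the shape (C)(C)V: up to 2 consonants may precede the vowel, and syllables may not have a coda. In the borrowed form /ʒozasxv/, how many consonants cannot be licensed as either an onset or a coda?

3

The consonants /s/, /x/, /v/ cannot be parsed into a legal (C)(C)V syllable (no codas are permitted; onsets may contain at most 2 consonants).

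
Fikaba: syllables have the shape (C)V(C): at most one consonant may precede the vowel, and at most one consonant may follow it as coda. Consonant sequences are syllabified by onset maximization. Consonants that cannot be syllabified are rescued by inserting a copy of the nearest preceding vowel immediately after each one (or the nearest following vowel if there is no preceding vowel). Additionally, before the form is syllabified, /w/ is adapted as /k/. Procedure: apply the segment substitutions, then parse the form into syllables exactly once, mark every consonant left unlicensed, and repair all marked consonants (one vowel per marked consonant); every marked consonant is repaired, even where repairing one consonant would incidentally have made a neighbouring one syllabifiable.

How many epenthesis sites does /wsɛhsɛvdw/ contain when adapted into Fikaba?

3

After substitution the input is /ksɛhsɛvdk/.
The unsyllabifiable consonants are /k/, /d/, /k/; each receives one epenthetic vowel.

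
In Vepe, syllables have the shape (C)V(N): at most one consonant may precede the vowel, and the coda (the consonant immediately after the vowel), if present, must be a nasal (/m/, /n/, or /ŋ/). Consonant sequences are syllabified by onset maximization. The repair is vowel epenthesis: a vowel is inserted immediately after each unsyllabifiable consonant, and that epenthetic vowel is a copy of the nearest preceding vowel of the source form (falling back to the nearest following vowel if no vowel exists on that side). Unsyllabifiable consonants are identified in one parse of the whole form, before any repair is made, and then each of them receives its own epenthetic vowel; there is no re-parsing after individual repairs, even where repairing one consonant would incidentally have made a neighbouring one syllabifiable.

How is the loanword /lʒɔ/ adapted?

lɔʒɔ

Under (C)V(N), the unsyllabifiable consonants are /l/ (only a nasal (/m/, /n/, or /ŋ/) is licensed in coda position; onsets are limited to one consonant).
Inserting the epenthetic vowel yields /l/ → /lɔ/.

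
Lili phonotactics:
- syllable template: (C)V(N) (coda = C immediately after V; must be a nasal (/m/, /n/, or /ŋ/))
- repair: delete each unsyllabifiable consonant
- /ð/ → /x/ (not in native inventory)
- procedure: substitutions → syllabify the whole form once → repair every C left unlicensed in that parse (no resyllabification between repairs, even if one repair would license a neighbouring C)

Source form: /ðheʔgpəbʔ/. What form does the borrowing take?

Substitution: /ð/ → /x/, giving /xheʔgpəbʔ/.
Syllabifying with onset maximization leaves /x/, /ʔ/, /g/, /b/, /ʔ/ stranded (only a nasal (/m/, /n/, or /ŋ/) is licensed in coda position; onsets are limited to one consonant).
Deleting the stranded consonants removes /x/, /ʔ/, /g/, /b/, /ʔ/.

hepə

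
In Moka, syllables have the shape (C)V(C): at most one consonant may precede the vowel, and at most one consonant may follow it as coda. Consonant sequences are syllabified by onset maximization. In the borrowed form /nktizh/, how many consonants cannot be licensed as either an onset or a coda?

Under (C)V(C), the unsyllabifiable consonants are /n/, /k/, /h/ (at most one coda consonant is licensed; onsets are limited to one consonant).

3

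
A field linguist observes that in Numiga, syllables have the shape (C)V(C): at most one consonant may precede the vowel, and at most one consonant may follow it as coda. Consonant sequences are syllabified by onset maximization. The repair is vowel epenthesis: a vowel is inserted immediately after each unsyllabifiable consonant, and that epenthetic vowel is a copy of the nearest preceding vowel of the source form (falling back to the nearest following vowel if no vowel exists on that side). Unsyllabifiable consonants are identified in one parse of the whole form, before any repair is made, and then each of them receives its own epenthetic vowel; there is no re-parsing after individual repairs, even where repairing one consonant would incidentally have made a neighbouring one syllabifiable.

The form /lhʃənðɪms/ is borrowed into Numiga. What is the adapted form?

Syllabifying with onset maximization leaves /l/, /h/, /s/ stranded (at most one coda consonant is licensed; onsets are limited to one consonant).
Epenthesis after each stranded consonant: /l/ → /lə/, /h/ → /hə/, /s/ → /sɪ/.

ləhəʃənðɪmsɪ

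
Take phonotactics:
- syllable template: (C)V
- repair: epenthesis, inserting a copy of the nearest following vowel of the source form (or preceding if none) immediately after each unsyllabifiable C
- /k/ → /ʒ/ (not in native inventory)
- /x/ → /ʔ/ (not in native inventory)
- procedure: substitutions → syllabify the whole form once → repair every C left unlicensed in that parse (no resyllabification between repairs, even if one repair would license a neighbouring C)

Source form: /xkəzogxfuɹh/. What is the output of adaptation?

ʔəʒəzoguʔufuɹuhu

Substitution: /x/ → /ʔ/, /k/ → /ʒ/, giving /ʔʒəzogʔfuɹh/.
The consonants /ʔ/, /g/, /ʔ/, /ɹ/, /h/ cannot be parsed into a legal (C)V syllable (no codas are permitted; onsets are limited to one consonant).
Epenthesis after each stranded consonant: /ʔ/ → /ʔə/, /g/ → /gu/, /ʔ/ → /ʔu/, /ɹ/ → /ɹu/, /h/ → /hu/.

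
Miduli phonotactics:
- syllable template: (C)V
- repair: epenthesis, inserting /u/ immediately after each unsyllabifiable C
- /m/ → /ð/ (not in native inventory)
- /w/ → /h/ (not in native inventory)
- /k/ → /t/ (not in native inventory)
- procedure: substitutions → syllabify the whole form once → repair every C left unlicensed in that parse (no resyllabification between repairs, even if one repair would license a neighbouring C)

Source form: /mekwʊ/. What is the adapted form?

Substitution: /m/ → /ð/, /k/ → /t/, /w/ → /h/, giving /ðethʊ/.
Under (C)V, the unsyllabifiable consonants are /t/ (no codas are permitted; onsets are limited to one consonant).
Each unlicensed consonant becomes the onset of a new syllable: /t/ → /tu/.

ðetuhʊ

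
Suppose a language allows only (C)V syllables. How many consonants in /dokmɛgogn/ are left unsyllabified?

3

Under (C)V, the unsyllabifiable consonants are /k/, /g/, /n/ (no codas are permitted; onsets are limited to one consonant).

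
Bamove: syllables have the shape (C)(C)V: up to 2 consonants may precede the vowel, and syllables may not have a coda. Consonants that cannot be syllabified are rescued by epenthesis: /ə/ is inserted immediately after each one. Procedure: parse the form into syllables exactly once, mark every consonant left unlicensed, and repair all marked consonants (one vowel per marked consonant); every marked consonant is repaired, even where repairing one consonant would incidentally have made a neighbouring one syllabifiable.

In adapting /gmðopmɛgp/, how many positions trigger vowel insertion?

3

The unsyllabifiable consonants are /g/, /g/, /p/; each receives one epenthetic vowel.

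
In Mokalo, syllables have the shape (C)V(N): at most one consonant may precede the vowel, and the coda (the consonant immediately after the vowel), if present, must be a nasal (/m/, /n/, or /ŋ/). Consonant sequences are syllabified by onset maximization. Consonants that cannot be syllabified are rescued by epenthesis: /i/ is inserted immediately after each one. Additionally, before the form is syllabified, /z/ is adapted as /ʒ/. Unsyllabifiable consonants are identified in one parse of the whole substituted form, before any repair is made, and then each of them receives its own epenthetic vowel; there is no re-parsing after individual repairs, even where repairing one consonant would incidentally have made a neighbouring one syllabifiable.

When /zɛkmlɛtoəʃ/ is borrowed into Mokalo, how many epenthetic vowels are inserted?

3

After substitution the input is /ʒɛkmlɛtoəʃ/.
The unsyllabifiable consonants are /k/, /m/, /ʃ/; each receives one epenthetic vowel.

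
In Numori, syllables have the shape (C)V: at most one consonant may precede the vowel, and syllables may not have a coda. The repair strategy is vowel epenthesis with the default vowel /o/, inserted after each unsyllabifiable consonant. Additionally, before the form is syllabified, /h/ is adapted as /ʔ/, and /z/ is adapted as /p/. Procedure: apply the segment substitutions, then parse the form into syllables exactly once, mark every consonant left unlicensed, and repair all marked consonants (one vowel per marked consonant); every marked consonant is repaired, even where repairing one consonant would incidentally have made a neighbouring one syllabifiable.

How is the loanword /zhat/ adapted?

poʔato

Substitution: /z/ → /p/, /h/ → /ʔ/, giving /pʔat/.
Under (C)V, the unsyllabifiable consonants are /p/, /t/ (no codas are permitted; onsets are limited to one consonant).
Epenthesis after each stranded consonant: /p/ → /po/, /t/ → /to/.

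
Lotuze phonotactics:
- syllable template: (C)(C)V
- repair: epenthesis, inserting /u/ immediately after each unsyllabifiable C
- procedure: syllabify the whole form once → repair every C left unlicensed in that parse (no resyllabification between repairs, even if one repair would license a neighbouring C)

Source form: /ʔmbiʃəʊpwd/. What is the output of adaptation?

ʔumbiʃəʊpuwudu

Under (C)(C)V, the unsyllabifiable consonants are /ʔ/, /p/, /w/, /d/ (no codas are permitted; onsets may contain at most 2 consonants).
Inserting the epenthetic vowel yields /ʔ/ → /ʔu/, /p/ → /pu/, /w/ → /wu/, /d/ → /du/.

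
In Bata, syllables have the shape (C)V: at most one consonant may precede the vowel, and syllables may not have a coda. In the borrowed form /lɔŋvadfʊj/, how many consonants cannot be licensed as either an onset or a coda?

3

Syllabifying with onset maximization leaves /ŋ/, /d/, /j/ stranded (no codas are permitted; onsets are limited to one consonant).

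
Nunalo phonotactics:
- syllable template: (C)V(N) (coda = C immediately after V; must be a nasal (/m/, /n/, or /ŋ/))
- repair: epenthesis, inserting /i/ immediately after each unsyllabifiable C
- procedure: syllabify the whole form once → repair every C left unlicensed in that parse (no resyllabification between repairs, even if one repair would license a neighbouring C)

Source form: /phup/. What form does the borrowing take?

pihupi

Syllabifying with onset maximization leaves /p/, /p/ stranded (only a nasal (/m/, /n/, or /ŋ/) is licensed in coda position; onsets are limited to one consonant).
Inserting the epenthetic vowel yields /p/ → /pi/, /p/ → /pi/.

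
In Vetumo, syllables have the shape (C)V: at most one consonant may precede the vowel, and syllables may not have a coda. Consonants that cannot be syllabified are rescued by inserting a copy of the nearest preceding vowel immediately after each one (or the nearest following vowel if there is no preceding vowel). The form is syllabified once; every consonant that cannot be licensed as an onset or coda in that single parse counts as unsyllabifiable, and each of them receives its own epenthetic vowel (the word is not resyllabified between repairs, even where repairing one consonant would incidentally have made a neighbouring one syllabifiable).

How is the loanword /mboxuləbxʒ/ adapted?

The consonants /m/, /b/, /x/, /ʒ/ cannot be parsed into a legal (C)V syllable (no codas are permitted; onsets are limited to one consonant).
Epenthesis after each stranded consonant: /m/ → /mo/, /b/ → /bə/, /x/ → /xə/, /ʒ/ → /ʒə/.

moboxuləbəxəʒə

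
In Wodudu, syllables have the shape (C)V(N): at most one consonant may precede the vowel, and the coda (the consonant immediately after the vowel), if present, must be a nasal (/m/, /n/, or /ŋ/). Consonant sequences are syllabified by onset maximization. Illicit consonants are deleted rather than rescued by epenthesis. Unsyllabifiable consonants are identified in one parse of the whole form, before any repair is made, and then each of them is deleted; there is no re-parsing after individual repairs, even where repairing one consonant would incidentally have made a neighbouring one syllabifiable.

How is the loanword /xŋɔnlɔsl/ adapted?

ŋɔnlɔ

Syllabifying with onset maximization leaves /x/, /s/, /l/ stranded (only a nasal (/m/, /n/, or /ŋ/) is licensed in coda position; onsets are limited to one consonant).
Each unlicensed consonant is deleted: /x/, /s/, /l/.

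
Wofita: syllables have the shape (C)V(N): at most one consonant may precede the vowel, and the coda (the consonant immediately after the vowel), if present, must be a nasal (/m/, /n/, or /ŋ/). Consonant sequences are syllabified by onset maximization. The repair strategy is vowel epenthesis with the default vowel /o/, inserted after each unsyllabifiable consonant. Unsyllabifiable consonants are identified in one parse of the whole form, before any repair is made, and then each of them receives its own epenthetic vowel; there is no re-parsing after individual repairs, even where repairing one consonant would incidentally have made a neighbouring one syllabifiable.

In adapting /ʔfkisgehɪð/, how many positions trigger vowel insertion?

The unsyllabifiable consonants are /ʔ/, /f/, /s/, /ð/; each receives one epenthetic vowel.

4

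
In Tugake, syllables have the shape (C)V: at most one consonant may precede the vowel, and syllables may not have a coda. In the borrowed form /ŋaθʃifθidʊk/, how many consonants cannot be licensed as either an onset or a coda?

3

The consonants /θ/, /f/, /k/ cannot be parsed into a legal (C)V syllable (no codas are permitted; onsets are limited to one consonant).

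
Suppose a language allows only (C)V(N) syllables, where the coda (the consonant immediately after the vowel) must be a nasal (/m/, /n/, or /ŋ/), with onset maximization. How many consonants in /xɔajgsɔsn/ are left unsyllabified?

4

Under (C)V(N), the unsyllabifiable consonants are /j/, /g/, /s/, /n/ (only a nasal (/m/, /n/, or /ŋ/) is licensed in coda position; onsets are limited to one consonant).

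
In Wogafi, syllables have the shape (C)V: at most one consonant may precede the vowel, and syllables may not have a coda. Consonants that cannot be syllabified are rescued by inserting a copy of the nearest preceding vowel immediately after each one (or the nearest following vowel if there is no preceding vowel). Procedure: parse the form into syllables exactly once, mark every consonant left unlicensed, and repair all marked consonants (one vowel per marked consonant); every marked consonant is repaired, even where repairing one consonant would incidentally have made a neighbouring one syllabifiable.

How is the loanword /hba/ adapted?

haba

Under (C)V, the unsyllabifiable consonants are /h/ (no codas are permitted; onsets are limited to one consonant).
Inserting the epenthetic vowel yields /h/ → /ha/.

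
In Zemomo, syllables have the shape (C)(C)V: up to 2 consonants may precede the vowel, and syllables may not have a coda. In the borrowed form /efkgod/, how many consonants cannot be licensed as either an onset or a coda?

2

Syllabifying with onset maximization leaves /f/, /d/ stranded (no codas are permitted; onsets may contain at most 2 consonants).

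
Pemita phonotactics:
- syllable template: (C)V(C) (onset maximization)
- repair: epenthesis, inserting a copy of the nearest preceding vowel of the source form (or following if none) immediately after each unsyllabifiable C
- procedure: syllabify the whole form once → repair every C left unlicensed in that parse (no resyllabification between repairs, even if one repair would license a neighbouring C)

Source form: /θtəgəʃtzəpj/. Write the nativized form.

θətəgəʃtəzəpjə

The consonants /θ/, /t/, /j/ cannot be parsed into a legal (C)V(C) syllable (at most one coda consonant is licensed; onsets are limited to one consonant).
Each unlicensed consonant becomes the onset of a new syllable: /θ/ → /θə/, /t/ → /tə/, /j/ → /jə/.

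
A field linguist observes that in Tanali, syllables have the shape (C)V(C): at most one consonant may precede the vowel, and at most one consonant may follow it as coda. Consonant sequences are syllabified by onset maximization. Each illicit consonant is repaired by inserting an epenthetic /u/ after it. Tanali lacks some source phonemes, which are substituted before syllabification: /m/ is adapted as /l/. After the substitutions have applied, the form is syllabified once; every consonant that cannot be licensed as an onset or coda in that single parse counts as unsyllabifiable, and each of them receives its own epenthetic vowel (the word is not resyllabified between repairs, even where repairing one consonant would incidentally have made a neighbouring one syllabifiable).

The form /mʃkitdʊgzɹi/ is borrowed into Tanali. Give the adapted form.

Substitution: /m/ → /l/, giving /lʃkitdʊgzɹi/.
The consonants /l/, /ʃ/, /z/ cannot be parsed into a legal (C)V(C) syllable (at most one coda consonant is licensed; onsets are limited to one consonant).
Epenthesis after each stranded consonant: /l/ → /lu/, /ʃ/ → /ʃu/, /z/ → /zu/.

luʃukitdʊgzuɹi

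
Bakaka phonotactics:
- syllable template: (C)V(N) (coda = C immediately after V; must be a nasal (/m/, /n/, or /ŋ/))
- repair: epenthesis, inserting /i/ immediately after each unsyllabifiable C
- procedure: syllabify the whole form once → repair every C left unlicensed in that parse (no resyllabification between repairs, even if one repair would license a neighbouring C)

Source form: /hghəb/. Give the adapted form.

higihəbi

Under (C)V(N), the unsyllabifiable consonants are /h/, /g/, /b/ (only a nasal (/m/, /n/, or /ŋ/) is licensed in coda position; onsets are limited to one consonant).
Inserting the epenthetic vowel yields /h/ → /hi/, /g/ → /gi/, /b/ → /bi/.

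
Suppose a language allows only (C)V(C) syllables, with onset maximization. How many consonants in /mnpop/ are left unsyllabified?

Under (C)V(C), the unsyllabifiable consonants are /m/, /n/ (at most one coda consonant is licensed; onsets are limited to one consonant).

2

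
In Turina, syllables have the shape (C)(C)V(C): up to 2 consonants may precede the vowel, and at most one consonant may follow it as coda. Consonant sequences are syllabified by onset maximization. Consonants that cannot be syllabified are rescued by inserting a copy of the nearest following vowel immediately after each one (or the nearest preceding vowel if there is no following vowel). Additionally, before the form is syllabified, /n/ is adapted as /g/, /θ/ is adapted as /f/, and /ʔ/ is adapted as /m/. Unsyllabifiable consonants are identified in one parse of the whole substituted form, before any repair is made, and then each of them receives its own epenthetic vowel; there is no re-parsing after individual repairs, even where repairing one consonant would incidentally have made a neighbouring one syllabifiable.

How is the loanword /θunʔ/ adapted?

Substitution: /θ/ → /f/, /n/ → /g/, /ʔ/ → /m/, giving /fugm/.
Syllabifying with onset maximization leaves /m/ stranded (at most one coda consonant is licensed; onsets may contain at most 2 consonants).
Inserting the epenthetic vowel yields /m/ → /mu/.

fugmu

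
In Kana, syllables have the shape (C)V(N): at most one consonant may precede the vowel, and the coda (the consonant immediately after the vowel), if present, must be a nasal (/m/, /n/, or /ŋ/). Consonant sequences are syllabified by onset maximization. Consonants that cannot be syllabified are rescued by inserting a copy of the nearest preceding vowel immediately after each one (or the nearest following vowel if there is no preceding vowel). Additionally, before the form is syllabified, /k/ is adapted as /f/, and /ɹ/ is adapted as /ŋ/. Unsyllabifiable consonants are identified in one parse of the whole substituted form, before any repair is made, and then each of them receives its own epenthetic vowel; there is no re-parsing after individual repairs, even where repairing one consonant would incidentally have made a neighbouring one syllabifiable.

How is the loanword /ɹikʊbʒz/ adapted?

ŋifʊbʊʒʊzʊ

Substitution: /ɹ/ → /ŋ/, /k/ → /f/, giving /ŋifʊbʒz/.
The consonants /b/, /ʒ/, /z/ cannot be parsed into a legal (C)V(N) syllable (only a nasal (/m/, /n/, or /ŋ/) is licensed in coda position; onsets are limited to one consonant).
Epenthesis after each stranded consonant: /b/ → /bʊ/, /ʒ/ → /ʒʊ/, /z/ → /zʊ/.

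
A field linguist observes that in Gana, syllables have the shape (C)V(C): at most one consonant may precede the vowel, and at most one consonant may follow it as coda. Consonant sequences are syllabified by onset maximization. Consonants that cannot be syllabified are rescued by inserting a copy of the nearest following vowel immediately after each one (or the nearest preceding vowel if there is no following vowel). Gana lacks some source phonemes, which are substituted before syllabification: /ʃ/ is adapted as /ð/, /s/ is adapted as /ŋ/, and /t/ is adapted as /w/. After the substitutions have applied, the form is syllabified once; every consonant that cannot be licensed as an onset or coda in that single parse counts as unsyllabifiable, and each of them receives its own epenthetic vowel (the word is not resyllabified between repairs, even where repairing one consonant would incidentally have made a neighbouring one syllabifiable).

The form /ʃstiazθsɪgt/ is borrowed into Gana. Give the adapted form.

Substitution: /ʃ/ → /ð/, /s/ → /ŋ/, /t/ → /w/, giving /ðŋwiazθŋɪgw/.
The consonants /ð/, /ŋ/, /θ/, /w/ cannot be parsed into a legal (C)V(C) syllable (at most one coda consonant is licensed; onsets are limited to one consonant).
Epenthesis after each stranded consonant: /ð/ → /ði/, /ŋ/ → /ŋi/, /θ/ → /θɪ/, /w/ → /wɪ/.

ðiŋiwiazθɪŋɪgwɪ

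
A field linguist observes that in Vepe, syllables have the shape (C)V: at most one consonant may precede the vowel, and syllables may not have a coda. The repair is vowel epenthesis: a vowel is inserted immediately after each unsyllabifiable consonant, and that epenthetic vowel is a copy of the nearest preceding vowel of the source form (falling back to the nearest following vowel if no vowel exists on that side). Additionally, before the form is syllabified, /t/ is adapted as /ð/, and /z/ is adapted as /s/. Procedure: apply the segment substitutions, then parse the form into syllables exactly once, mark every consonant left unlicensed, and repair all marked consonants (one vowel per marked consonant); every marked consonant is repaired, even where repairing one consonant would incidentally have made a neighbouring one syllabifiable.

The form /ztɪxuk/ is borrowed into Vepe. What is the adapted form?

Substitution: /z/ → /s/, /t/ → /ð/, giving /sðɪxuk/.
The consonants /s/, /k/ cannot be parsed into a legal (C)V syllable (no codas are permitted; onsets are limited to one consonant).
Each unlicensed consonant becomes the onset of a new syllable: /s/ → /sɪ/, /k/ → /ku/.

sɪðɪxuku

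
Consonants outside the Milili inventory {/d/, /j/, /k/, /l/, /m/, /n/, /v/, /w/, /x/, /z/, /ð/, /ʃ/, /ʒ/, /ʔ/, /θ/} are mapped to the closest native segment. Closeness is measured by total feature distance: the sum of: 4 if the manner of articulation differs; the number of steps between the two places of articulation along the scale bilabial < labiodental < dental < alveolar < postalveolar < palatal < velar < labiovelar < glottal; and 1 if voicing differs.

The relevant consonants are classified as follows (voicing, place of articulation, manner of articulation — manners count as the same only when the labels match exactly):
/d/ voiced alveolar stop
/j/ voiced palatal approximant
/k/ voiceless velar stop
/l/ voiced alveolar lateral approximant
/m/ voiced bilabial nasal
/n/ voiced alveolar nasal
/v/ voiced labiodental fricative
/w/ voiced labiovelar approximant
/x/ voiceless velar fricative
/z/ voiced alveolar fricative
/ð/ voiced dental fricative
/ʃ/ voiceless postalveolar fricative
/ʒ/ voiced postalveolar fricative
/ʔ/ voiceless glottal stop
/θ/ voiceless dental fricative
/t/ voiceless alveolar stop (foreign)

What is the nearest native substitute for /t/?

/d/ is closest: same manner (stop), place distance 0 (alveolar→alveolar), voicing differs (+1); total 1. Next closest is /k/ at distance 3.

d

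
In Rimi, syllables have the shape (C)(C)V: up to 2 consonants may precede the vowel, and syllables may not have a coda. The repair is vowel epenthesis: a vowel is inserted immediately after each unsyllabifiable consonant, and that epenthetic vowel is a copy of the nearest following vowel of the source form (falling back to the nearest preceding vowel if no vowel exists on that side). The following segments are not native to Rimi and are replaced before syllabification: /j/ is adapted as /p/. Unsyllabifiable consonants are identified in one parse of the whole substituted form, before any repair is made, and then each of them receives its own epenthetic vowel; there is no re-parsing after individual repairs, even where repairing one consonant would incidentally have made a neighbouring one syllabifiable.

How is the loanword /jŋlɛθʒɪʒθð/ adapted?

Substitution: /j/ → /p/, giving /pŋlɛθʒɪʒθð/.
The consonants /p/, /ʒ/, /θ/, /ð/ cannot be parsed into a legal (C)(C)V syllable (no codas are permitted; onsets may contain at most 2 consonants).
Each unlicensed consonant becomes the onset of a new syllable: /p/ → /pɛ/, /ʒ/ → /ʒɪ/, /θ/ → /θɪ/, /ð/ → /ðɪ/.

pɛŋlɛθʒɪʒɪθɪðɪ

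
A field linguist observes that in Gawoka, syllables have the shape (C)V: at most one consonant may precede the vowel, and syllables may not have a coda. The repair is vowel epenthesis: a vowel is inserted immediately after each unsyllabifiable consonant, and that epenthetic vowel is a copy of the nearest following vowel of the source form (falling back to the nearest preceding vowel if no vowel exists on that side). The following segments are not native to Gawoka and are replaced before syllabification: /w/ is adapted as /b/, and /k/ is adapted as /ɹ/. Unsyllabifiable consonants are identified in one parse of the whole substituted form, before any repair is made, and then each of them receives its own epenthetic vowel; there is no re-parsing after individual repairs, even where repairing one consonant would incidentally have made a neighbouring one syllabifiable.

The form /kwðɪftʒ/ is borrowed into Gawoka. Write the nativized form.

ɹɪbɪðɪfɪtɪʒɪ

Substitution: /k/ → /ɹ/, /w/ → /b/, giving /ɹbðɪftʒ/.
Syllabifying with onset maximization leaves /ɹ/, /b/, /f/, /t/, /ʒ/ stranded (no codas are permitted; onsets are limited to one consonant).
Inserting the epenthetic vowel yields /ɹ/ → /ɹɪ/, /b/ → /bɪ/, /f/ → /fɪ/, /t/ → /tɪ/, /ʒ/ → /ʒɪ/.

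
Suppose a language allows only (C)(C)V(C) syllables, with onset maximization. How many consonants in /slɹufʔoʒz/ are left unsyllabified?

2

The consonants /s/, /z/ cannot be parsed into a legal (C)(C)V(C) syllable (at most one coda consonant is licensed; onsets may contain at most 2 consonants).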